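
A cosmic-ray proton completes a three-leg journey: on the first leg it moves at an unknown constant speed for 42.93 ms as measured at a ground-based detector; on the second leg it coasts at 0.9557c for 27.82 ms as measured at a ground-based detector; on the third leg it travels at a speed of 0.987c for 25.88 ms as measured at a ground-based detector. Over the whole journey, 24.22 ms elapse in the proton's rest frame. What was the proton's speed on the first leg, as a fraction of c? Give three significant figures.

Leg 1: speed unknown; τ_1 = 42.93/γ_1.
Leg 2: γ = 1/√(1 − 0.9557²) = 1/√0.08664 = 3.397; τ_2 = 27.82/3.397 = 8.189 ms.
Leg 3: γ = 1/√(1 − 0.987²) = 1/√0.02583 = 6.222; τ_3 = 25.88/6.222 = 4.159 ms.
Total proper time: τ_1 + 8.189 + 4.159 = 24.22, so τ_1 = 24.22 − 12.35 = 11.87 ms.
γ_1 = 42.93/11.87 = 3.616; β = √(1 − 1/γ²) = √0.9235.

β = 0.961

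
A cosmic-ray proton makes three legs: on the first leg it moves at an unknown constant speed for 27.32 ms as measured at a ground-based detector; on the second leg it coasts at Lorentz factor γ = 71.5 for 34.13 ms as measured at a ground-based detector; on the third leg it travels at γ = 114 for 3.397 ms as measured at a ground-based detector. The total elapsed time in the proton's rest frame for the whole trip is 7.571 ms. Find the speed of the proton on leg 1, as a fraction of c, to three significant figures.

β = 0.966

Leg 1: speed unknown; τ_1 = 27.32/γ_1.
Leg 2: γ = 71.5; τ_2 = 34.13/71.50 = 0.4773 ms.
Leg 3: γ = 114; τ_3 = 3.397/114.0 = 0.02980 ms.
Total proper time: τ_1 + 0.4773 + 0.02980 = 7.571, so τ_1 = 7.571 − 0.5071 = 7.064 ms.
γ_1 = 27.32/7.064 = 3.868; β = √(1 − 1/γ²) = √0.9331.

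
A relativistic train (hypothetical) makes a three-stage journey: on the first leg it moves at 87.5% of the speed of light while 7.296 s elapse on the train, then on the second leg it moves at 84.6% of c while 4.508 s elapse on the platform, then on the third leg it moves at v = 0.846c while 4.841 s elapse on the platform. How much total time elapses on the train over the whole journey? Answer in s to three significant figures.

τ = 12.3 s

Leg 1: 7.296 s is already measured on the train.
Leg 2: β = 0.846; γ = 1/√(1 − 0.846²) = 1/√0.2843 = 1.876; τ_2 = 4.508/1.876 = 2.404 s.
Leg 3: γ = 1/√(1 − 0.846²) = 1/√0.2843 = 1.876; τ_3 = 4.841/1.876 = 2.581 s.
Total: 7.296 + 2.404 + 2.581 s.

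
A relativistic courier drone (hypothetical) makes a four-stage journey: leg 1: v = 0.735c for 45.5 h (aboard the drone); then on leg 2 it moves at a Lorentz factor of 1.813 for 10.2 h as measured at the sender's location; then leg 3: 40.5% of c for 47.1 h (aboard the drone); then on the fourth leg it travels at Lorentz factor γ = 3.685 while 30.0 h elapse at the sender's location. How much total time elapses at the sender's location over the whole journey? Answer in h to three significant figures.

Leg 1: γ = 1/√(1 − 0.735²) = 1/√0.4598 = 1.475; Δt_1 = 1.475 × 45.5 = 67.10 h.
Leg 2: 10.2 h is already measured at the sender's location.
Leg 3: β = 0.405; γ = 1/√(1 − 0.405²) = 1/√0.8360 = 1.094; Δt_3 = 1.094 × 47.1 = 51.51 h.
Leg 4: 30.0 h is already measured at the sender's location.
Total: 67.10 + 10.20 + 51.51 + 30.00 h.

Δt = 159 h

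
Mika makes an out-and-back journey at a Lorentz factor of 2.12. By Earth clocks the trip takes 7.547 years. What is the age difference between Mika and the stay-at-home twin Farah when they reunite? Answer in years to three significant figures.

γ = 2.12
Mika's elapsed proper time: τ = 7.547/2.120 = 3.560 years.
Age gap = Δt − τ = 7.547 − 3.560 years.

Δt − τ = 3.99 years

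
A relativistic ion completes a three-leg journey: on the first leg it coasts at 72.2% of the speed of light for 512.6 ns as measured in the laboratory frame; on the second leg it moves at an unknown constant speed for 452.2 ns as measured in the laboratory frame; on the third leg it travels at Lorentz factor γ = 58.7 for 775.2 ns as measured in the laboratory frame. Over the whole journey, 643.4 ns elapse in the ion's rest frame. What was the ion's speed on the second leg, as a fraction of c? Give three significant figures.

Leg 1: β = 0.722; γ = 1/√(1 − 0.722²) = 1/√0.4787 = 1.445; τ_1 = 512.6/1.445 = 354.7 ns.
Leg 2: speed unknown; τ_2 = 452.2/γ_2.
Leg 3: γ = 58.7; τ_3 = 775.2/58.70 = 13.21 ns.
Total proper time: 354.7 + τ_2 + 13.21 = 643.4, so τ_2 = 643.4 − 367.9 = 275.5 ns.
γ_2 = 452.2/275.5 = 1.641; β = √(1 − 1/γ²) = √0.6287.

β = 0.793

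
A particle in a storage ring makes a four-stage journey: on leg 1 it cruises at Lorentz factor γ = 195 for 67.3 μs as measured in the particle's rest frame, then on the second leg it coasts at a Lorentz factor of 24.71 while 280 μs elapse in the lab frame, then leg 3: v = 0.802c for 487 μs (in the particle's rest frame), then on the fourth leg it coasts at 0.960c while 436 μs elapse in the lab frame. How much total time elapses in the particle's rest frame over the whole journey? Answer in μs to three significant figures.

τ = 688 μs

Leg 1: 67.3 μs is already measured in the particle's rest frame.
Leg 2: γ = 24.71; τ_2 = 280/24.71 = 11.33 μs.
Leg 3: 487 μs is already measured in the particle's rest frame.
Leg 4: γ = 1/√(1 − 0.960²) = 25/7 ≈ 3.571; τ_4 = 436/3.571 = 122.1 μs.
Total: 67.30 + 11.33 + 487.0 + 122.1 μs.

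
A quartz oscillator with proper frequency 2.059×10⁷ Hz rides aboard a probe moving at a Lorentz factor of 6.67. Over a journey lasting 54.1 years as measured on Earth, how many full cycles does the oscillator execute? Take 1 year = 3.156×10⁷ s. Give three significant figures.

γ = 6.67
The oscillator's own cycle count is N = f × τ where τ is the proper time aboard the probe. τ = Δt/γ = 54.1/6.670 = 8.111 years = 2.560×10⁸ s.
N = 2.059×10⁷ × 2.560×10⁸ = 5.271×10¹⁵.

N = 5.27×10¹⁵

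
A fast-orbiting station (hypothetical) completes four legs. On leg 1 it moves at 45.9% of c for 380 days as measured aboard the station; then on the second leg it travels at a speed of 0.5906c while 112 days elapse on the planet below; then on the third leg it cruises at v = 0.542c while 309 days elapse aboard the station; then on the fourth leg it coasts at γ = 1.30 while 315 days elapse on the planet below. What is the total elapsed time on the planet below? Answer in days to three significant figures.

Leg 1: β = 0.459; γ = 1/√(1 − 0.459²) = 1/√0.7893 = 1.126; Δt_1 = 1.126 × 380 = 427.7 days.
Leg 2: 112 days is already measured on the planet below.
Leg 3: γ = 1/√(1 − 0.542²) = 1/√0.7062 = 1.190; Δt_3 = 1.190 × 309 = 367.7 days.
Leg 4: 315 days is already measured on the planet below.
Total: 427.7 + 112.0 + 367.7 + 315.0 days.

Δt = 1220 days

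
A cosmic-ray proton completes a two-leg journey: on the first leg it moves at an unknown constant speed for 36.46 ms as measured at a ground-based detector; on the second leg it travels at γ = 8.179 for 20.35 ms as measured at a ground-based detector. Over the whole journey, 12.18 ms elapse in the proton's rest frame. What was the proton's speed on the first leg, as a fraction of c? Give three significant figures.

Leg 1: speed unknown; τ_1 = 36.46/γ_1.
Leg 2: γ = 8.179; τ_2 = 20.35/8.179 = 2.488 ms.
Total proper time: τ_1 + 2.488 = 12.18, so τ_1 = 12.18 − 2.488 = 9.692 ms.
γ_1 = 36.46/9.692 = 3.762; β = √(1 − 1/γ²) = √0.9293.

β = 0.964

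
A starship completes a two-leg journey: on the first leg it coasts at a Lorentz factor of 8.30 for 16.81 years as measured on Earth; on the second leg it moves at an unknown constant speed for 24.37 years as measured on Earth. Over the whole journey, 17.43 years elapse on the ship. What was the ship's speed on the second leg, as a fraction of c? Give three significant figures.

β = 0.775

Leg 1: γ = 8.30; τ_1 = 16.81/8.300 = 2.025 years.
Leg 2: speed unknown; τ_2 = 24.37/γ_2.
Total proper time: 2.025 + τ_2 = 17.43, so τ_2 = 17.43 − 2.025 = 15.40 years.
γ_2 = 24.37/15.40 = 1.582; β = √(1 − 1/γ²) = √0.6004.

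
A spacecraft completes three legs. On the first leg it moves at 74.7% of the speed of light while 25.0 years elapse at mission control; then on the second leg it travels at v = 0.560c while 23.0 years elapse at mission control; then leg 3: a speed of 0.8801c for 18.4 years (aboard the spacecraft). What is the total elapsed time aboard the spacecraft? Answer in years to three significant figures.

Leg 1: β = 0.747; γ = 1/√(1 − 0.747²) = 1/√0.4420 = 1.504; τ_1 = 25.0/1.504 = 16.62 years.
Leg 2: γ = 1/√(1 − 0.560²) = 1/√0.6864 = 1.207; τ_2 = 23.0/1.207 = 19.06 years.
Leg 3: 18.4 years is already measured aboard the spacecraft.
Total: 16.62 + 19.06 + 18.40 years.

τ = 54.1 years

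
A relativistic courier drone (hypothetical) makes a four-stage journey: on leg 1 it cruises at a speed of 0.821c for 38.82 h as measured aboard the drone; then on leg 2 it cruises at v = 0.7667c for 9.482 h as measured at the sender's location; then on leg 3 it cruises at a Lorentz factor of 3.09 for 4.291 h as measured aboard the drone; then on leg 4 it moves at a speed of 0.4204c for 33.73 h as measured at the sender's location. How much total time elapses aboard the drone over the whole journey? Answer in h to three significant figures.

τ = 79.8 h

Leg 1: 38.82 h is already measured aboard the drone.
Leg 2: γ = 1/√(1 − 0.7667²) = 1/√0.4122 = 1.558; τ_2 = 9.482/1.558 = 6.087 h.
Leg 3: 4.291 h is already measured aboard the drone.
Leg 4: γ = 1/√(1 − 0.4204²) = 1/√0.8233 = 1.102; τ_4 = 33.73/1.102 = 30.60 h.
Total: 38.82 + 6.087 + 4.291 + 30.60 h.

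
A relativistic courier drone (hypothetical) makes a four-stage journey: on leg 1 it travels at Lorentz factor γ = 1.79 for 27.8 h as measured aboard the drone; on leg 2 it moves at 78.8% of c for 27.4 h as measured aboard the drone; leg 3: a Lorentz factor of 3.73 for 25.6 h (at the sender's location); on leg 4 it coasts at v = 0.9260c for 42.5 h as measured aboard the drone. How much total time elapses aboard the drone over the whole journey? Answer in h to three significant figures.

Leg 1: 27.8 h is already measured aboard the drone.
Leg 2: 27.4 h is already measured aboard the drone.
Leg 3: γ = 3.73; τ_3 = 25.6/3.730 = 6.863 h.
Leg 4: 42.5 h is already measured aboard the drone.
Total: 27.80 + 27.40 + 6.863 + 42.50 h.

τ = 105 h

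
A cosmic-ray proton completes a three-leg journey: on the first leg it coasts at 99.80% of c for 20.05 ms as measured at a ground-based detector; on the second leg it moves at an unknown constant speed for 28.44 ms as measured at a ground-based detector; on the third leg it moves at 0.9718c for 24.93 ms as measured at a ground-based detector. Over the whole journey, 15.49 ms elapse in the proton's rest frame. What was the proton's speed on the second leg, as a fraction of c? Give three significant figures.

Leg 1: β = 0.9980; γ = 1/√(1 − 0.9980²) = 1/√0.003996 = 15.82; τ_1 = 20.05/15.82 = 1.267 ms.
Leg 2: speed unknown; τ_2 = 28.44/γ_2.
Leg 3: γ = 1/√(1 − 0.9718²) = 1/√0.05560 = 4.241; τ_3 = 24.93/4.241 = 5.879 ms.
Total proper time: 1.267 + τ_2 + 5.879 = 15.49, so τ_2 = 15.49 − 7.146 = 8.344 ms.
γ_2 = 28.44/8.344 = 3.408; β = √(1 − 1/γ²) = √0.9139.

β = 0.956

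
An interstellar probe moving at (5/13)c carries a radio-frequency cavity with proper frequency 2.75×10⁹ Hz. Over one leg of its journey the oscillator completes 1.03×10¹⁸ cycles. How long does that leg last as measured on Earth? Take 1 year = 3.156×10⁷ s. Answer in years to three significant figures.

γ = 1/√(1 − (5/13)²) = 13/12 ≈ 1.083
Proper time for N cycles: τ = N/f = 1.03×10¹⁸/(2.75×10⁹) = 3.745×10⁸ s = 11.87 years.
Lab-frame duration Δt = γτ = 1.083 × 11.87 = 12.86 years.

Δt = 12.9 years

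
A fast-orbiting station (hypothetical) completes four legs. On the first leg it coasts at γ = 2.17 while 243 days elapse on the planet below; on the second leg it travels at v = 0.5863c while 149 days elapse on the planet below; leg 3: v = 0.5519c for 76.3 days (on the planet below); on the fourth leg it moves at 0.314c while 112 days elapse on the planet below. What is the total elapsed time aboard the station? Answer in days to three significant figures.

τ = 403 days

Leg 1: γ = 2.17; τ_1 = 243/2.170 = 112.0 days.
Leg 2: γ = 1/√(1 − 0.5863²) = 1/√0.6563 = 1.234; τ_2 = 149/1.234 = 120.7 days.
Leg 3: γ = 1/√(1 − 0.5519²) = 1/√0.6954 = 1.199; τ_3 = 76.3/1.199 = 63.63 days.
Leg 4: γ = 1/√(1 − 0.314²) = 1/√0.9014 = 1.053; τ_4 = 112/1.053 = 106.3 days.
Total: 112.0 + 120.7 + 63.63 + 106.3 days.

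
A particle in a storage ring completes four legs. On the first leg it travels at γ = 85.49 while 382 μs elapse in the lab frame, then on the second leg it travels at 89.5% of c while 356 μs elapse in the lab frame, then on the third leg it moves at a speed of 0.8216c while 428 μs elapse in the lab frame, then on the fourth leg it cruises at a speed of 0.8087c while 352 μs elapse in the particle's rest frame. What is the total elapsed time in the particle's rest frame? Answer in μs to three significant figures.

Leg 1: γ = 85.49; τ_1 = 382/85.49 = 4.468 μs.
Leg 2: β = 0.895; γ = 1/√(1 − 0.895²) = 1/√0.1990 = 2.242; τ_2 = 356/2.242 = 158.8 μs.
Leg 3: γ = 1/√(1 − 0.8216²) = 1/√0.3250 = 1.754; τ_3 = 428/1.754 = 244.0 μs.
Leg 4: 352 μs is already measured in the particle's rest frame.
Total: 4.468 + 158.8 + 244.0 + 352.0 μs.

τ = 759 μs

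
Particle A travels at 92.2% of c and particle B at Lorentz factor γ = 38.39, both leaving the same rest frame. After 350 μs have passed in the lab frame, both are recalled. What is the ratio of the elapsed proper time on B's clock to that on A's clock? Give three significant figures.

A: β = 0.922; γ = 1/√(1 − 0.922²) = 1/√0.1499 = 2.583. B: γ = 38.39.
τ_A/τ_B = γ_B/γ_A = 38.39/2.583 = 14.86, so τ_B/τ_A = 0.06728.

τ_B/τ_A = 0.0673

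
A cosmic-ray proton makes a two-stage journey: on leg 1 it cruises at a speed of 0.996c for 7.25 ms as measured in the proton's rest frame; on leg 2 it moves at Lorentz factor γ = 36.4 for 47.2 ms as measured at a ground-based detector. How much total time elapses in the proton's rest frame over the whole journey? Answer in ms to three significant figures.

Leg 1: 7.25 ms is already measured in the proton's rest frame.
Leg 2: γ = 36.4; τ_2 = 47.2/36.40 = 1.297 ms.
Total: 7.250 + 1.297 ms.

τ = 8.55 ms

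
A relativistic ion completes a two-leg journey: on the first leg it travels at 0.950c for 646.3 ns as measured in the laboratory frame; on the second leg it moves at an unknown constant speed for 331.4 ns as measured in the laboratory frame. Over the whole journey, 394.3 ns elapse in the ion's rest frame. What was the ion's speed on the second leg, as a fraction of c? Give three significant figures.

β = 0.814

Leg 1: γ = 1/√(1 − 0.950²) = 1/√0.09750 = 3.203; τ_1 = 646.3/3.203 = 201.8 ns.
Leg 2: speed unknown; τ_2 = 331.4/γ_2.
Total proper time: 201.8 + τ_2 = 394.3, so τ_2 = 394.3 − 201.8 = 192.5 ns.
γ_2 = 331.4/192.5 = 1.722; β = √(1 − 1/γ²) = √0.6626.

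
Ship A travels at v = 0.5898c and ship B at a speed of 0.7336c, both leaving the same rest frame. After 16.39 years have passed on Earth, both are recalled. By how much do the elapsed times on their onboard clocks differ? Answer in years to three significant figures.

|τ_A − τ_B| = 2.10 years

A: γ = 1/√(1 − 0.5898²) = 1/√0.6521 = 1.238; τ_A = 16.39/1.238 = 13.24 years.
B: γ = 1/√(1 − 0.7336²) = 1/√0.4618 = 1.471; τ_B = 16.39/1.471 = 11.14 years.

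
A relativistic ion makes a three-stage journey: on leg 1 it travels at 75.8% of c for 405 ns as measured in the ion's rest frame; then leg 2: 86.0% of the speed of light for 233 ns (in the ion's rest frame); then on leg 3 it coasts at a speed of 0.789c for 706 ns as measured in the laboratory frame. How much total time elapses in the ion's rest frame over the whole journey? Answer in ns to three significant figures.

Leg 1: 405 ns is already measured in the ion's rest frame.
Leg 2: 233 ns is already measured in the ion's rest frame.
Leg 3: γ = 1/√(1 − 0.789²) = 1/√0.3775 = 1.628; τ_3 = 706/1.628 = 433.8 ns.
Total: 405.0 + 233.0 + 433.8 ns.

τ = 1070 ns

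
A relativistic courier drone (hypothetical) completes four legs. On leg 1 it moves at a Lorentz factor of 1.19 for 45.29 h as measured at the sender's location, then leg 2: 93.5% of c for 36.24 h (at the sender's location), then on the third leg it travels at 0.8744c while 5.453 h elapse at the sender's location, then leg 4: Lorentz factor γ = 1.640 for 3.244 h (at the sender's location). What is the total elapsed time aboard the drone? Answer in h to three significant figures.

τ = 55.5 h

Leg 1: γ = 1.19; τ_1 = 45.29/1.190 = 38.06 h.
Leg 2: β = 0.935; γ = 1/√(1 − 0.935²) = 1/√0.1258 = 2.820; τ_2 = 36.24/2.820 = 12.85 h.
Leg 3: γ = 1/√(1 − 0.8744²) = 1/√0.2354 = 2.061; τ_3 = 5.453/2.061 = 2.646 h.
Leg 4: γ = 1.640; τ_4 = 3.244/1.640 = 1.978 h.
Total: 38.06 + 12.85 + 2.646 + 1.978 h.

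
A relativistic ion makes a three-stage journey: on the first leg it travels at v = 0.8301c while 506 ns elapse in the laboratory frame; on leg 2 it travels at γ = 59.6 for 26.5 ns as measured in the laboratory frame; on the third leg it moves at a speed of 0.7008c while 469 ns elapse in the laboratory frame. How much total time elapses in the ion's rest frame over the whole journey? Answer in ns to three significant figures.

Leg 1: γ = 1/√(1 − 0.8301²) = 1/√0.3109 = 1.793; τ_1 = 506/1.793 = 282.2 ns.
Leg 2: γ = 59.6; τ_2 = 26.5/59.60 = 0.4446 ns.
Leg 3: γ = 1/√(1 − 0.7008²) = 1/√0.5089 = 1.402; τ_3 = 469/1.402 = 334.6 ns.
Total: 282.2 + 0.4446 + 334.6 ns.

τ = 617 ns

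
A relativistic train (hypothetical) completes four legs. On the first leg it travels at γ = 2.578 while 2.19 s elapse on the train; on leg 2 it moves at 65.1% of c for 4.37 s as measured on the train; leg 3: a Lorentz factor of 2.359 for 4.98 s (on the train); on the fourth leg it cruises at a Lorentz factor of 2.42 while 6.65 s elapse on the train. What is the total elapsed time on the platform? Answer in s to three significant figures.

Δt = 39.2 s

Leg 1: γ = 2.578; Δt_1 = 2.578 × 2.19 = 5.646 s.
Leg 2: β = 0.651; γ = 1/√(1 − 0.651²) = 1/√0.5762 = 1.317; Δt_2 = 1.317 × 4.37 = 5.757 s.
Leg 3: γ = 2.359; Δt_3 = 2.359 × 4.98 = 11.75 s.
Leg 4: γ = 2.42; Δt_4 = 2.420 × 6.65 = 16.09 s.
Total: 5.646 + 5.757 + 11.75 + 16.09 s.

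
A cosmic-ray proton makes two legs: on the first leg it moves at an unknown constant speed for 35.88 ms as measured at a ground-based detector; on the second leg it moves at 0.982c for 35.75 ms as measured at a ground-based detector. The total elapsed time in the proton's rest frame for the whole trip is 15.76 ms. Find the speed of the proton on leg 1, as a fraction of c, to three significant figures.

β = 0.968

Leg 1: speed unknown; τ_1 = 35.88/γ_1.
Leg 2: γ = 1/√(1 − 0.982²) = 1/√0.03568 = 5.294; τ_2 = 35.75/5.294 = 6.752 ms.
Total proper time: τ_1 + 6.752 = 15.76, so τ_1 = 15.76 − 6.752 = 9.008 ms.
γ_1 = 35.88/9.008 = 3.983; β = √(1 − 1/γ²) = √0.9370.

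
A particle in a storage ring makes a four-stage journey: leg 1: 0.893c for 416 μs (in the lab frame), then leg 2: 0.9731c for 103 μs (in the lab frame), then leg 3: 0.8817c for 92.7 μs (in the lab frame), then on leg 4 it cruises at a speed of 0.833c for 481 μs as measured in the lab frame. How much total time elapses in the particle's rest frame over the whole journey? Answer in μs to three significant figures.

Leg 1: γ = 1/√(1 − 0.893²) = 1/√0.2026 = 2.222; τ_1 = 416/2.222 = 187.2 μs.
Leg 2: γ = 1/√(1 − 0.9731²) = 1/√0.05308 = 4.341; τ_2 = 103/4.341 = 23.73 μs.
Leg 3: γ = 1/√(1 − 0.8817²) = 1/√0.2226 = 2.119; τ_3 = 92.7/2.119 = 43.74 μs.
Leg 4: γ = 1/√(1 − 0.833²) = 1/√0.3061 = 1.807; τ_4 = 481/1.807 = 266.1 μs.
Total: 187.2 + 23.73 + 43.74 + 266.1 μs.

τ = 521 μs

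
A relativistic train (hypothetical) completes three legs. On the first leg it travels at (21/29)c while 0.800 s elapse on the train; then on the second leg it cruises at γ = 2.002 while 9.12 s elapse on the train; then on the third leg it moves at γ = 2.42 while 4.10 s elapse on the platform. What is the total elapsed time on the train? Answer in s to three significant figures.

τ = 11.6 s

Leg 1: 0.800 s is already measured on the train.
Leg 2: 9.12 s is already measured on the train.
Leg 3: γ = 2.42; τ_3 = 4.10/2.420 = 1.694 s.
Total: 0.8000 + 9.120 + 1.694 s.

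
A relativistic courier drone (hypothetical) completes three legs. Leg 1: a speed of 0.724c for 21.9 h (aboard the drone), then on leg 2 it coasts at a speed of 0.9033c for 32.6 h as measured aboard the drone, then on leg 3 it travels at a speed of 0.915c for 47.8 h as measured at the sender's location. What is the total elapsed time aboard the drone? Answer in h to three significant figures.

Leg 1: 21.9 h is already measured aboard the drone.
Leg 2: 32.6 h is already measured aboard the drone.
Leg 3: γ = 1/√(1 − 0.915²) = 1/√0.1628 = 2.479; τ_3 = 47.8/2.479 = 19.29 h.
Total: 21.90 + 32.60 + 19.29 h.

τ = 73.8 h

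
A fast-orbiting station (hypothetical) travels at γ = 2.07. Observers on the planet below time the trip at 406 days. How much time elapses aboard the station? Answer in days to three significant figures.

γ = 2.07
The interval measured on the planet below is the dilated one; the clock aboard the station measures the proper time τ = Δt/γ = 406/2.070 days.

τ = 196 days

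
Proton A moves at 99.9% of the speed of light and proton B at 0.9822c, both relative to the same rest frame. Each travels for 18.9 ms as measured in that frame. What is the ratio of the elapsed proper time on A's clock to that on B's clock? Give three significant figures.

τ_A/τ_B = 0.238

A: β = 0.999; γ = 1/√(1 − 0.999²) = 1/√0.001999 = 22.37. B: γ = 1/√(1 − 0.9822²) = 1/√0.03528 = 5.324.
τ_A/τ_B = γ_B/γ_A = 5.324/22.37 = 0.2380, so τ_A/τ_B = 0.2380.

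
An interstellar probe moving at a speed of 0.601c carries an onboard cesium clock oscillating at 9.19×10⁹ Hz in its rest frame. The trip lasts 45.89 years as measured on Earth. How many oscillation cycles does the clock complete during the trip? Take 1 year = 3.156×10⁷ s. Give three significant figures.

γ = 1/√(1 − 0.601²) = 1/√0.6388 = 1.251
The oscillator's own cycle count is N = f × τ where τ is the proper time aboard the probe. τ = Δt/γ = 45.89/1.251 = 36.68 years = 1.158×10⁹ s.
N = 9.19×10⁹ × 1.158×10⁹ = 1.064×10¹⁹.

N = 1.06×10¹⁹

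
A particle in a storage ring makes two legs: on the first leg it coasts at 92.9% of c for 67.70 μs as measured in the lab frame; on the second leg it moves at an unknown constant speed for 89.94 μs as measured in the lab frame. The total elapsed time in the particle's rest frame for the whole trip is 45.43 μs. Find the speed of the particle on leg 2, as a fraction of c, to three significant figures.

β = 0.974

Leg 1: β = 0.929; γ = 1/√(1 − 0.929²) = 1/√0.1370 = 2.702; τ_1 = 67.70/2.702 = 25.05 μs.
Leg 2: speed unknown; τ_2 = 89.94/γ_2.
Total proper time: 25.05 + τ_2 = 45.43, so τ_2 = 45.43 − 25.05 = 20.38 μs.
γ_2 = 89.94/20.38 = 4.414; β = √(1 − 1/γ²) = √0.9487.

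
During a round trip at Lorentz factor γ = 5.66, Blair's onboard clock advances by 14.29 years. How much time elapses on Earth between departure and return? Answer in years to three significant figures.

γ = 5.66
Earth-frame duration is the dilated interval: Δt = γτ = 5.660 × 14.29 years.

Δt = 80.9 years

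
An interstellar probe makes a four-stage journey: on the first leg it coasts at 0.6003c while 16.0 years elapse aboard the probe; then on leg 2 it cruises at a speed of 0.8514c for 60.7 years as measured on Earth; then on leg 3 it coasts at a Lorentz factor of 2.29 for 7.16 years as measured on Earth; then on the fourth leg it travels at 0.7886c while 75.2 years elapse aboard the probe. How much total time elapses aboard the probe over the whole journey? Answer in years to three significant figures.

Leg 1: 16.0 years is already measured aboard the probe.
Leg 2: γ = 1/√(1 − 0.8514²) = 1/√0.2751 = 1.907; τ_2 = 60.7/1.907 = 31.84 years.
Leg 3: γ = 2.29; τ_3 = 7.16/2.290 = 3.127 years.
Leg 4: 75.2 years is already measured aboard the probe.
Total: 16.00 + 31.84 + 3.127 + 75.20 years.

τ = 126 years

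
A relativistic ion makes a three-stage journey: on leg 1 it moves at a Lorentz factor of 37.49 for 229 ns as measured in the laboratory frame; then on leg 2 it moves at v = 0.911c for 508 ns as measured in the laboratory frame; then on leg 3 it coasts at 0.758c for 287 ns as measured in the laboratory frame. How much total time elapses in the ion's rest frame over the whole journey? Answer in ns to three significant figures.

Leg 1: γ = 37.49; τ_1 = 229/37.49 = 6.108 ns.
Leg 2: γ = 1/√(1 − 0.911²) = 1/√0.1701 = 2.425; τ_2 = 508/2.425 = 209.5 ns.
Leg 3: γ = 1/√(1 − 0.758²) = 1/√0.4254 = 1.533; τ_3 = 287/1.533 = 187.2 ns.
Total: 6.108 + 209.5 + 187.2 ns.

τ = 403 ns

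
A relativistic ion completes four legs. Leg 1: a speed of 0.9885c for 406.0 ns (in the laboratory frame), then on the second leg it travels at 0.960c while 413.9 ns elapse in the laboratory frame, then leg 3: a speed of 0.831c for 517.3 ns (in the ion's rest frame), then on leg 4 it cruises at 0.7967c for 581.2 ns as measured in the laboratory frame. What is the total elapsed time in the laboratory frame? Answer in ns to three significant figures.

Leg 1: 406.0 ns is already measured in the laboratory frame.
Leg 2: 413.9 ns is already measured in the laboratory frame.
Leg 3: γ = 1/√(1 − 0.831²) = 1/√0.3094 = 1.798; Δt_3 = 1.798 × 517.3 = 929.9 ns.
Leg 4: 581.2 ns is already measured in the laboratory frame.
Total: 406.0 + 413.9 + 929.9 + 581.2 ns.

Δt = 2330 ns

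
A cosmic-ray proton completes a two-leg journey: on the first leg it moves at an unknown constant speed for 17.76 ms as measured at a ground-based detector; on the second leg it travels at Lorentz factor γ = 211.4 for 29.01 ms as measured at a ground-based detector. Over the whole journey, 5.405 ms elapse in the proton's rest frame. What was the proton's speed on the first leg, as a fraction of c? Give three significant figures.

Leg 1: speed unknown; τ_1 = 17.76/γ_1.
Leg 2: γ = 211.4; τ_2 = 29.01/211.4 = 0.1372 ms.
Total proper time: τ_1 + 0.1372 = 5.405, so τ_1 = 5.405 − 0.1372 = 5.268 ms.
γ_1 = 17.76/5.268 = 3.371; β = √(1 − 1/γ²) = √0.9120.

β = 0.955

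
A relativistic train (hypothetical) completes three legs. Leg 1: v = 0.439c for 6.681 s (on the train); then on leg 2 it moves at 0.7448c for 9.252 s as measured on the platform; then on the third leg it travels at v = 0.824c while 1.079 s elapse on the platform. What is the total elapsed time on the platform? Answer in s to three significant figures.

Leg 1: γ = 1/√(1 − 0.439²) = 1/√0.8073 = 1.113; Δt_1 = 1.113 × 6.681 = 7.436 s.
Leg 2: 9.252 s is already measured on the platform.
Leg 3: 1.079 s is already measured on the platform.
Total: 7.436 + 9.252 + 1.079 s.

Δt = 17.8 s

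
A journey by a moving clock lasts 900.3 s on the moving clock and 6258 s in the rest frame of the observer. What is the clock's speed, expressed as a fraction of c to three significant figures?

β = 0.990

The proper time is measured on the moving clock (both events occur at the clock's location); Δt is measured in the rest frame of the observer. γ = Δt/τ = 6258/900.3 = 6.951.
β = √(1 − 1/γ²) = √(1 − 0.02070) = √0.9793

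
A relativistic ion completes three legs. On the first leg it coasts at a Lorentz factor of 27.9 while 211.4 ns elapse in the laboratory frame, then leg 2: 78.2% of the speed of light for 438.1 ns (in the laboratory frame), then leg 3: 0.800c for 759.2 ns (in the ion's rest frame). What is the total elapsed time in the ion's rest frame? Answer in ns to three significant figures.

Leg 1: γ = 27.9; τ_1 = 211.4/27.90 = 7.577 ns.
Leg 2: β = 0.782; γ = 1/√(1 − 0.782²) = 1/√0.3885 = 1.604; τ_2 = 438.1/1.604 = 273.1 ns.
Leg 3: 759.2 ns is already measured in the ion's rest frame.
Total: 7.577 + 273.1 + 759.2 ns.

τ = 1040 ns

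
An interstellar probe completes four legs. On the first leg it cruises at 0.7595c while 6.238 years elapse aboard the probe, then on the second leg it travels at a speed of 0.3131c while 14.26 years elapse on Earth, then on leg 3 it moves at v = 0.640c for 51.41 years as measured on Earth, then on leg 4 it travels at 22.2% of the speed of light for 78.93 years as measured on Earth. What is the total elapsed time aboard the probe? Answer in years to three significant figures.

Leg 1: 6.238 years is already measured aboard the probe.
Leg 2: γ = 1/√(1 − 0.3131²) = 1/√0.9020 = 1.053; τ_2 = 14.26/1.053 = 13.54 years.
Leg 3: γ = 1/√(1 − 0.640²) = 1/√0.5904 = 1.301; τ_3 = 51.41/1.301 = 39.50 years.
Leg 4: β = 0.222; γ = 1/√(1 − 0.222²) = 1/√0.9507 = 1.026; τ_4 = 78.93/1.026 = 76.96 years.
Total: 6.238 + 13.54 + 39.50 + 76.96 years.

τ = 136 years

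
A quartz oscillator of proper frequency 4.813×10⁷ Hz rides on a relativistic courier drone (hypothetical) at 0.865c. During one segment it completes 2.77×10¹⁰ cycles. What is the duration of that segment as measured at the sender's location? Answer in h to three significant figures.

γ = 1/√(1 − 0.865²) = 1/√0.2518 = 1.993
Proper time for N cycles: τ = N/f = 2.77×10¹⁰/(4.813×10⁷) = 5.755×10² s = 0.1599 h.
Lab-frame duration Δt = γτ = 1.993 × 0.1599 = 0.3186 h.

Δt = 0.319 h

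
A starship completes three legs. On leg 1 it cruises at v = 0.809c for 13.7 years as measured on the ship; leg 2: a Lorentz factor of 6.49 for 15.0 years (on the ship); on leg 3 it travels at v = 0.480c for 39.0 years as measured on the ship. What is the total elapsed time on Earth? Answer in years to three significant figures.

Δt = 165 years

Leg 1: γ = 1/√(1 − 0.809²) = 1/√0.3455 = 1.701; Δt_1 = 1.701 × 13.7 = 23.31 years.
Leg 2: γ = 6.49; Δt_2 = 6.490 × 15.0 = 97.35 years.
Leg 3: γ = 1/√(1 − 0.480²) = 1/√0.7696 = 1.140; Δt_3 = 1.140 × 39.0 = 44.46 years.
Total: 23.31 + 97.35 + 44.46 years.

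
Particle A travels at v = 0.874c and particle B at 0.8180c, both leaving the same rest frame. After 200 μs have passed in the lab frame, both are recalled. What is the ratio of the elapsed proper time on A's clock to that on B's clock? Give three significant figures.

τ_A/τ_B = 0.845

A: γ = 1/√(1 − 0.874²) = 1/√0.2361 = 2.058. B: γ = 1/√(1 − 0.8180²) = 1/√0.3309 = 1.738.
τ_A/τ_B = γ_B/γ_A = 1.738/2.058 = 0.8448, so τ_A/τ_B = 0.8448.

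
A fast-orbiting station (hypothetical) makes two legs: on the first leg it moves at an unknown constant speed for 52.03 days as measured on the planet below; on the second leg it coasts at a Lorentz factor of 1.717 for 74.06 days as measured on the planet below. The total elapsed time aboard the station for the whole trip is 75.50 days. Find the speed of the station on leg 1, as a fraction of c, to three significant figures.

β = 0.783

Leg 1: speed unknown; τ_1 = 52.03/γ_1.
Leg 2: γ = 1.717; τ_2 = 74.06/1.717 = 43.13 days.
Total proper time: τ_1 + 43.13 = 75.50, so τ_1 = 75.50 − 43.13 = 32.37 days.
γ_1 = 52.03/32.37 = 1.608; β = √(1 − 1/γ²) = √0.6130.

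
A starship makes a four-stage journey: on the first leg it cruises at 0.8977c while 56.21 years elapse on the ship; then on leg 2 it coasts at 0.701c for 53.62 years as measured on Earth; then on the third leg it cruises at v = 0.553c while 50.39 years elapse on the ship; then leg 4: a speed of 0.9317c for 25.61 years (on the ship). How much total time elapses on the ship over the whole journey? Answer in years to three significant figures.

Leg 1: 56.21 years is already measured on the ship.
Leg 2: γ = 1/√(1 − 0.701²) = 1/√0.5086 = 1.402; τ_2 = 53.62/1.402 = 38.24 years.
Leg 3: 50.39 years is already measured on the ship.
Leg 4: 25.61 years is already measured on the ship.
Total: 56.21 + 38.24 + 50.39 + 25.61 years.

τ = 170 years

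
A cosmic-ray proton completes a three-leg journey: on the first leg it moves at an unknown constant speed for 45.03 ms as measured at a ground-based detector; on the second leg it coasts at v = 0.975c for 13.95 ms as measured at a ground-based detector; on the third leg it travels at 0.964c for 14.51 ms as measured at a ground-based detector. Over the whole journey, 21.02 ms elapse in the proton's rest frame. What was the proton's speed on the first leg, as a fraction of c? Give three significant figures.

β = 0.950

Leg 1: speed unknown; τ_1 = 45.03/γ_1.
Leg 2: γ = 1/√(1 − 0.975²) = 1/√0.04938 = 4.500; τ_2 = 13.95/4.500 = 3.100 ms.
Leg 3: γ = 1/√(1 − 0.964²) = 1/√0.07070 = 3.761; τ_3 = 14.51/3.761 = 3.858 ms.
Total proper time: τ_1 + 3.100 + 3.858 = 21.02, so τ_1 = 21.02 − 6.958 = 14.06 ms.
γ_1 = 45.03/14.06 = 3.202; β = √(1 − 1/γ²) = √0.9025.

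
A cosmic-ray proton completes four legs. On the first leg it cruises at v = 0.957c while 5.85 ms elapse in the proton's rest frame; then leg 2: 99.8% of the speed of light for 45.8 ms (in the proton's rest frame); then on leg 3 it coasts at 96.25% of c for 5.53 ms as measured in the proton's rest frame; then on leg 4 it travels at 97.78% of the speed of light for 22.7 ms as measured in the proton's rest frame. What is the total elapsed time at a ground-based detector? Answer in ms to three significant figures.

Leg 1: γ = 1/√(1 − 0.957²) = 1/√0.08415 = 3.447; Δt_1 = 3.447 × 5.85 = 20.17 ms.
Leg 2: β = 0.998; γ = 1/√(1 − 0.998²) = 1/√0.003996 = 15.82; Δt_2 = 15.82 × 45.8 = 724.5 ms.
Leg 3: β = 0.9625; γ = 1/√(1 − 0.9625²) = 1/√0.07359 = 3.686; Δt_3 = 3.686 × 5.53 = 20.38 ms.
Leg 4: β = 0.9778; γ = 1/√(1 − 0.9778²) = 1/√0.04391 = 4.772; Δt_4 = 4.772 × 22.7 = 108.3 ms.
Total: 20.17 + 724.5 + 20.38 + 108.3 ms.

Δt = 873 ms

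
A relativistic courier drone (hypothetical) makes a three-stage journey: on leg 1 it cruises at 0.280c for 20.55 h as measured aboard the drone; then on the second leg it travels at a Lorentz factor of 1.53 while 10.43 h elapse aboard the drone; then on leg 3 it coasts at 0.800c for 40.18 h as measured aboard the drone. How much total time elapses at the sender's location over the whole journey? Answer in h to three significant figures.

Leg 1: γ = 1/√(1 − 0.280²) = 25/24 ≈ 1.042; Δt_1 = 1.042 × 20.55 = 21.41 h.
Leg 2: γ = 1.53; Δt_2 = 1.530 × 10.43 = 15.96 h.
Leg 3: γ = 1/√(1 − 0.800²) = 5/3 ≈ 1.667; Δt_3 = 1.667 × 40.18 = 66.97 h.
Total: 21.41 + 15.96 + 66.97 h.

Δt = 104 h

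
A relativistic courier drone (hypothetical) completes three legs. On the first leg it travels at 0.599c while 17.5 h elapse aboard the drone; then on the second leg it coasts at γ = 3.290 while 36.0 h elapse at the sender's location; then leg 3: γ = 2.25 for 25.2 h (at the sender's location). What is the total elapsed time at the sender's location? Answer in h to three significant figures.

Leg 1: γ = 1/√(1 − 0.599²) = 1/√0.6412 = 1.249; Δt_1 = 1.249 × 17.5 = 21.85 h.
Leg 2: 36.0 h is already measured at the sender's location.
Leg 3: 25.2 h is already measured at the sender's location.
Total: 21.85 + 36.00 + 25.20 h.

Δt = 83.1 h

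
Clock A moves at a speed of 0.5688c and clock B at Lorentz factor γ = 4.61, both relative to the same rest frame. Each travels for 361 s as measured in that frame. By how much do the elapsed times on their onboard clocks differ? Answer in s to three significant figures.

A: γ = 1/√(1 − 0.5688²) = 1/√0.6765 = 1.216; τ_A = 361/1.216 = 296.9 s.
B: γ = 4.61; τ_B = 361/4.610 = 78.31 s.

|τ_A − τ_B| = 219 s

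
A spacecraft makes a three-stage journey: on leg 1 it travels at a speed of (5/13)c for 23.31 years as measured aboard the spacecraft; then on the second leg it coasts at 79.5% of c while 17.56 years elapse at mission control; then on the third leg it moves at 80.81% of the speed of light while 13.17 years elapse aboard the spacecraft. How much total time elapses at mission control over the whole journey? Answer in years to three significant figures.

Δt = 65.2 years

Leg 1: γ = 1/√(1 − (5/13)²) = 13/12 ≈ 1.083; Δt_1 = 1.083 × 23.31 = 25.25 years.
Leg 2: 17.56 years is already measured at mission control.
Leg 3: β = 0.8081; γ = 1/√(1 − 0.8081²) = 1/√0.3470 = 1.698; Δt_3 = 1.698 × 13.17 = 22.36 years.
Total: 25.25 + 17.56 + 22.36 years.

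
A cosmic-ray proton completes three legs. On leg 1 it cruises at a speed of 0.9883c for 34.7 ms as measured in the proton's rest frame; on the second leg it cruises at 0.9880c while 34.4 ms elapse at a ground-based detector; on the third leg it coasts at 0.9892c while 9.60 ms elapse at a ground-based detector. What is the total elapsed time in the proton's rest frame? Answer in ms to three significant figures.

τ = 41.4 ms

Leg 1: 34.7 ms is already measured in the proton's rest frame.
Leg 2: γ = 1/√(1 − 0.9880²) = 1/√0.02386 = 6.474; τ_2 = 34.4/6.474 = 5.313 ms.
Leg 3: γ = 1/√(1 − 0.9892²) = 1/√0.02148 = 6.823; τ_3 = 9.60/6.823 = 1.407 ms.
Total: 34.70 + 5.313 + 1.407 ms.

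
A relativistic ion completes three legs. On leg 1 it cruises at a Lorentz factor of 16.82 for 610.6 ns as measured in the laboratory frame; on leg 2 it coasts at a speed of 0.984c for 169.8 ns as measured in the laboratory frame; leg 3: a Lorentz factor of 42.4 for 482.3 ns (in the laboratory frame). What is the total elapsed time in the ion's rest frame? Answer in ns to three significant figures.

τ = 77.9 ns

Leg 1: γ = 16.82; τ_1 = 610.6/16.82 = 36.30 ns.
Leg 2: γ = 1/√(1 − 0.984²) = 1/√0.03174 = 5.613; τ_2 = 169.8/5.613 = 30.25 ns.
Leg 3: γ = 42.4; τ_3 = 482.3/42.40 = 11.37 ns.
Total: 36.30 + 30.25 + 11.37 ns.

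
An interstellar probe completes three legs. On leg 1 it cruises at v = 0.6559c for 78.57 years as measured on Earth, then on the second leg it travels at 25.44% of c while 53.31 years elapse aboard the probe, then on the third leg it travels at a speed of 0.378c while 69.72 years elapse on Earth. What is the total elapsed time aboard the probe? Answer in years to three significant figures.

Leg 1: γ = 1/√(1 − 0.6559²) = 1/√0.5698 = 1.325; τ_1 = 78.57/1.325 = 59.31 years.
Leg 2: 53.31 years is already measured aboard the probe.
Leg 3: γ = 1/√(1 − 0.378²) = 1/√0.8571 = 1.080; τ_3 = 69.72/1.080 = 64.55 years.
Total: 59.31 + 53.31 + 64.55 years.

τ = 177 years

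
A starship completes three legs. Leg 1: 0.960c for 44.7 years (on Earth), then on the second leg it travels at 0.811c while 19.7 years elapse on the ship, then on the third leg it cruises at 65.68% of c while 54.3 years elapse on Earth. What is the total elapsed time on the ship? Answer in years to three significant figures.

Leg 1: γ = 1/√(1 − 0.960²) = 25/7 ≈ 3.571; τ_1 = 44.7/3.571 = 12.52 years.
Leg 2: 19.7 years is already measured on the ship.
Leg 3: β = 0.6568; γ = 1/√(1 − 0.6568²) = 1/√0.5686 = 1.326; τ_3 = 54.3/1.326 = 40.95 years.
Total: 12.52 + 19.70 + 40.95 years.

τ = 73.2 years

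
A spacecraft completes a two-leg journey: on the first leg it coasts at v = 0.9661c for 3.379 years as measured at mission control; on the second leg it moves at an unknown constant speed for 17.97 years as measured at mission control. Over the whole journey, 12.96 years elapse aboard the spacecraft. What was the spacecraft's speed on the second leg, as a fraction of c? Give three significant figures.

Leg 1: γ = 1/√(1 − 0.9661²) = 1/√0.06665 = 3.873; τ_1 = 3.379/3.873 = 0.8724 years.
Leg 2: speed unknown; τ_2 = 17.97/γ_2.
Total proper time: 0.8724 + τ_2 = 12.96, so τ_2 = 12.96 − 0.8724 = 12.09 years.
γ_2 = 17.97/12.09 = 1.487; β = √(1 − 1/γ²) = √0.5475.

β = 0.740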